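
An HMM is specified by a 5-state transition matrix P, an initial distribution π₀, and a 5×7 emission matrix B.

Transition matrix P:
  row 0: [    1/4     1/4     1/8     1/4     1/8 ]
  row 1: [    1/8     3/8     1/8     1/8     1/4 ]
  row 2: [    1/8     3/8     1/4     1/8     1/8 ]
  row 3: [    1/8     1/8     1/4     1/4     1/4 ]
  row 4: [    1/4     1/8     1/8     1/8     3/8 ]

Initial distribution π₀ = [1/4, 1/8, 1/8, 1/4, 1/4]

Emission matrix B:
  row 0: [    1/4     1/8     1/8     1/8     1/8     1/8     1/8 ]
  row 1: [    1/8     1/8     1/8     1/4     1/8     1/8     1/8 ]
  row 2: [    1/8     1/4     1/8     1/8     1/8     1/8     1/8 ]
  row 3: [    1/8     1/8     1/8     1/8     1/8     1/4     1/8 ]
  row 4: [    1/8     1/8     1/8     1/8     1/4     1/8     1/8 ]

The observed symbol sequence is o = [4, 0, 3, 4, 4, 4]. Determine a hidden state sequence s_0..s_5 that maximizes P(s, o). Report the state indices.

t=0: δ = [3.125e-02, 1.562e-02, 1.562e-02, 3.125e-02, 6.250e-02]  (obs o_0=4)
t=1: δ = [3.906e-03, 9.766e-04, 9.766e-04, 9.766e-04, 2.930e-03]  ψ = [4, 0, 3, 0, 4]  (obs o_1=0)
t=2: δ = [1.221e-04, 2.441e-04, 6.104e-05, 1.221e-04, 1.373e-04]  ψ = [0, 0, 0, 0, 4]  (obs o_2=3)
t=3: δ = [4.292e-06, 1.144e-05, 3.815e-06, 3.815e-06, 1.526e-05]  ψ = [4, 1, 1, 0, 1]  (obs o_3=4)
t=4: δ = [4.768e-07, 5.364e-07, 2.384e-07, 2.384e-07, 1.431e-06]  ψ = [4, 1, 4, 4, 4]  (obs o_4=4)
t=5: δ = [4.470e-08, 2.515e-08, 2.235e-08, 2.235e-08, 1.341e-07]  ψ = [4, 1, 4, 4, 4]  (obs o_5=4)
backtrack: best end state = 4; path = [4, 0, 1, 4, 4, 4]

path = [4, 0, 1, 4, 4, 4]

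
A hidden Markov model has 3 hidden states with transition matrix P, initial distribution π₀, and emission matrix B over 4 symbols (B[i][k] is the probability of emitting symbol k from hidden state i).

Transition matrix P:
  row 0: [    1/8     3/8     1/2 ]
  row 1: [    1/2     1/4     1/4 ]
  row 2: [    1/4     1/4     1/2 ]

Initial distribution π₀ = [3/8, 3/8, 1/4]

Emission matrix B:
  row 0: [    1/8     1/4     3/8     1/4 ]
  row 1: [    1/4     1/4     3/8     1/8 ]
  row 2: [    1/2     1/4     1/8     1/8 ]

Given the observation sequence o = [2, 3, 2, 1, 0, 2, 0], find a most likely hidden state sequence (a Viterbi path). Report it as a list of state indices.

t=0: δ = [1.406e-01, 1.406e-01, 3.125e-02]  (obs o_0=2)
t=1: δ = [1.758e-02, 6.592e-03, 8.789e-03]  ψ = [1, 0, 0]  (obs o_1=3)
t=2: δ = [1.236e-03, 2.472e-03, 1.099e-03]  ψ = [1, 0, 0]  (obs o_2=2)
t=3: δ = [3.090e-04, 1.545e-04, 1.545e-04]  ψ = [1, 1, 0]  (obs o_3=1)
t=4: δ = [9.656e-06, 2.897e-05, 7.725e-05]  ψ = [1, 0, 0]  (obs o_4=0)
t=5: δ = [7.242e-06, 7.242e-06, 4.828e-06]  ψ = [2, 2, 2]  (obs o_5=2)
t=6: δ = [4.526e-07, 6.789e-07, 1.810e-06]  ψ = [1, 0, 0]  (obs o_6=0)
backtrack: best end state = 2; path = [1, 0, 1, 0, 2, 0, 2]

path = [1, 0, 1, 0, 2, 0, 2]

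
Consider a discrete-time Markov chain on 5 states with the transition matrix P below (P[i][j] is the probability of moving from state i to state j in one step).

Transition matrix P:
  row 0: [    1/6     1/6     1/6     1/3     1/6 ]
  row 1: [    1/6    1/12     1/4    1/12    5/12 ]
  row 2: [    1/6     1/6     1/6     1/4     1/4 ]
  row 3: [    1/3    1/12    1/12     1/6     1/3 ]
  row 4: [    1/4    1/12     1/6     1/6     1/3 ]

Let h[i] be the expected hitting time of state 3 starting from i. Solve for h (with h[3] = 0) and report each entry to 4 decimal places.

First-step conditioning: h[3] = 0; for i ≠ 3, h[i] = 1 + Σ_k P[i][k]·h[k].
  h[0] = 1 + 1/6·h[0] + 1/6·h[1] + 1/6·h[2] + 1/6·h[4]
  h[1] = 1 + 1/6·h[0] + 1/12·h[1] + 1/4·h[2] + 5/12·h[4]
  h[2] = 1 + 1/6·h[0] + 1/6·h[1] + 1/6·h[2] + 1/4·h[4]
  h[4] = 1 + 1/4·h[0] + 1/12·h[1] + 1/6·h[2] + 1/3·h[4]
Solving the 4×4 linear system over states ≠ 3 gives exactly h = [3194/773, 4082/773, 3506/773, 0, 3744/773] (h[3] = 0 is the target).

h = [4.1320, 5.2807, 4.5356, 0.0000, 4.8435]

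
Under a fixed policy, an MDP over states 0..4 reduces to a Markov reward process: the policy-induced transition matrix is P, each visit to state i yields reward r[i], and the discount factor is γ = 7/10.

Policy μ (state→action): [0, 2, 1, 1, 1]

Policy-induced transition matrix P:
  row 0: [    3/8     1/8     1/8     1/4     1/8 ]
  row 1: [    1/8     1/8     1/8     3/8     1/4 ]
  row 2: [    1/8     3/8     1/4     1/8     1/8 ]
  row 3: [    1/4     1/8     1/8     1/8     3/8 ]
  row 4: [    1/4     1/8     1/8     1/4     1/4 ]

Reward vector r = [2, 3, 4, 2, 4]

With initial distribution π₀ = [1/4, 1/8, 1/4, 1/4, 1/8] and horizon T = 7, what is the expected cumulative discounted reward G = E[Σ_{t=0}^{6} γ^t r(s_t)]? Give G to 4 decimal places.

t=0: π = [0.2500, 0.1250, 0.2500, 0.2500, 0.1250], E[r] = 2.8750, γ^t·E[r] = 2.875000, running G = 2.875000
t=1: π = [0.2344, 0.1875, 0.1563, 0.2031, 0.2188], E[r] = 2.9375, γ^t·E[r] = 2.056250, running G = 4.931250
t=2: π = [0.2363, 0.1641, 0.1445, 0.2285, 0.2266], E[r] = 2.9063, γ^t·E[r] = 1.424063, running G = 6.355313
t=3: π = [0.2410, 0.1611, 0.1431, 0.2239, 0.2310], E[r] = 2.9092, γ^t·E[r] = 0.997849, running G = 7.353161
t=4: π = [0.2421, 0.1608, 0.1429, 0.2243, 0.2300], E[r] = 2.9065, γ^t·E[r] = 0.697849, running G = 8.051010
t=5: π = [0.2423, 0.1607, 0.1429, 0.2242, 0.2299], E[r] = 2.9063, γ^t·E[r] = 0.488456, running G = 8.539466
t=6: π = [0.2423, 0.1607, 0.1429, 0.2242, 0.2299], E[r] = 2.9062, γ^t·E[r] = 0.341910, running G = 8.881377

G = 8.8814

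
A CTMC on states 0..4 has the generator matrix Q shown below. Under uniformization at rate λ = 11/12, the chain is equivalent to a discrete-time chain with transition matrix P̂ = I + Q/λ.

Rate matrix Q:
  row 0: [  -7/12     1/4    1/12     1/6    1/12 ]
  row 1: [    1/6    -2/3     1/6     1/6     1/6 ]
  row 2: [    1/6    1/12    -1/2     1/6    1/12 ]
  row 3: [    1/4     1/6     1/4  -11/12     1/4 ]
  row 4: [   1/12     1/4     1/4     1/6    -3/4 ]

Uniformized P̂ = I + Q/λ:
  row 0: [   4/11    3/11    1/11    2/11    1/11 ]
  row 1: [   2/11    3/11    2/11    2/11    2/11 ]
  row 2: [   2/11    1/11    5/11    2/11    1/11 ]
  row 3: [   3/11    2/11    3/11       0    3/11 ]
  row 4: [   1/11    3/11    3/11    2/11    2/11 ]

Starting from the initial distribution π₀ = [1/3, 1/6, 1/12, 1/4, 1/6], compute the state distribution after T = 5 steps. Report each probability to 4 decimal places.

t=0: π = [0.3333, 0.1667, 0.0833, 0.2500, 0.1667]
t=1: π = [0.2500, 0.2348, 0.2121, 0.1364, 0.1667]
t=2: π = [0.2245, 0.2218, 0.2445, 0.1570, 0.1522]
t=3: π = [0.2231, 0.2140, 0.2562, 0.1533, 0.1535]
t=4: π = [0.2224, 0.2122, 0.2593, 0.1540, 0.1522]
t=5: π = [0.2224, 0.2116, 0.2602, 0.1538, 0.1520]

π = [0.2224, 0.2116, 0.2602, 0.1538, 0.1520]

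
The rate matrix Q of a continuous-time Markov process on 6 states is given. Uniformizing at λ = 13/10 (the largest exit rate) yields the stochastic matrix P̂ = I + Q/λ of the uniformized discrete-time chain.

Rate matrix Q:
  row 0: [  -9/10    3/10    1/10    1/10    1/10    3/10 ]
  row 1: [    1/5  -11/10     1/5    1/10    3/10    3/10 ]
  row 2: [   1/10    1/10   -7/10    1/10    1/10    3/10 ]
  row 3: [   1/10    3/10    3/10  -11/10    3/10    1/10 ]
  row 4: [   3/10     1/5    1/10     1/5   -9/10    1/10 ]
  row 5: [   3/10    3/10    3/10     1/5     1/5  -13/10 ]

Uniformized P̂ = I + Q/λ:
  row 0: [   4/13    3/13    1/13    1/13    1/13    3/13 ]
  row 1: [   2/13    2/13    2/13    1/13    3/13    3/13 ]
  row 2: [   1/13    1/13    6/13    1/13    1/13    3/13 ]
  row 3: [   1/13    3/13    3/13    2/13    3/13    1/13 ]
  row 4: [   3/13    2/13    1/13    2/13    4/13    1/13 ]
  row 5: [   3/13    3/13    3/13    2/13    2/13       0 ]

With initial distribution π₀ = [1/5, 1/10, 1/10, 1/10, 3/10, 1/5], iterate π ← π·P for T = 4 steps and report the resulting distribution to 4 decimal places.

π = [0.1829, 0.1724, 0.2097, 0.1104, 0.1725, 0.1521]

t=0: π = [0.2000, 0.1000, 0.1000, 0.1000, 0.3000, 0.2000]
t=1: π = [0.2077, 0.1846, 0.1692, 0.1231, 0.1923, 0.1231]
t=2: π = [0.1876, 0.1757, 0.1941, 0.1107, 0.1781, 0.1538]
t=3: π = [0.1848, 0.1737, 0.2058, 0.1110, 0.1739, 0.1508]
t=4: π = [0.1829, 0.1724, 0.2097, 0.1104, 0.1725, 0.1521]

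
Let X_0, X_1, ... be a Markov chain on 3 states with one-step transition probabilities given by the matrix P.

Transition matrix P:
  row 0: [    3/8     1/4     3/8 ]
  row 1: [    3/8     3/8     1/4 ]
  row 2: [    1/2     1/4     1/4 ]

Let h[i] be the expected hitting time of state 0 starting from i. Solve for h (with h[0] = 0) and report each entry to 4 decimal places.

First-step conditioning: h[0] = 0; for i ≠ 0, h[i] = 1 + Σ_k P[i][k]·h[k].
  h[1] = 1 + 3/8·h[1] + 1/4·h[2]
  h[2] = 1 + 1/4·h[1] + 1/4·h[2]
Solving the 2×2 linear system over states ≠ 0 gives exactly h = [0, 32/13, 28/13] (h[0] = 0 is the target).

h = [0.0000, 2.4615, 2.1538]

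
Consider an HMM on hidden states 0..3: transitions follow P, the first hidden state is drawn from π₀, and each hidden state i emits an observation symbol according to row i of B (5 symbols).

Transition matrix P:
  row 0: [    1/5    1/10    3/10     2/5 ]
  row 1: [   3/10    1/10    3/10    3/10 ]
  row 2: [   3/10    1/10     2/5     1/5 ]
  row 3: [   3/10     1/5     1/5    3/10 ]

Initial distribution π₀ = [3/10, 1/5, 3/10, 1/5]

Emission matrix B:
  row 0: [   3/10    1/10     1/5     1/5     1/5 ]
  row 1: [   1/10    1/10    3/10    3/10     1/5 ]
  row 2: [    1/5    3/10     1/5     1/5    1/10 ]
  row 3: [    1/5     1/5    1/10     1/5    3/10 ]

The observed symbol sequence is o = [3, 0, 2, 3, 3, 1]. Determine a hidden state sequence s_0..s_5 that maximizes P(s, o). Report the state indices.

t=0: δ = [6.000e-02, 6.000e-02, 6.000e-02, 4.000e-02]  (obs o_0=3)
t=1: δ = [5.400e-03, 8.000e-04, 4.800e-03, 4.800e-03]  ψ = [1, 3, 2, 0]  (obs o_1=0)
t=2: δ = [2.880e-04, 2.880e-04, 3.840e-04, 2.160e-04]  ψ = [2, 3, 2, 0]  (obs o_2=2)
t=3: δ = [2.304e-05, 1.296e-05, 3.072e-05, 2.304e-05]  ψ = [2, 3, 2, 0]  (obs o_3=3)
t=4: δ = [1.843e-06, 1.382e-06, 2.458e-06, 1.843e-06]  ψ = [2, 3, 2, 0]  (obs o_4=3)
t=5: δ = [7.373e-08, 3.686e-08, 2.949e-07, 1.475e-07]  ψ = [2, 3, 2, 0]  (obs o_5=1)
backtrack: best end state = 2; path = [2, 2, 2, 2, 2, 2]

path = [2, 2, 2, 2, 2, 2]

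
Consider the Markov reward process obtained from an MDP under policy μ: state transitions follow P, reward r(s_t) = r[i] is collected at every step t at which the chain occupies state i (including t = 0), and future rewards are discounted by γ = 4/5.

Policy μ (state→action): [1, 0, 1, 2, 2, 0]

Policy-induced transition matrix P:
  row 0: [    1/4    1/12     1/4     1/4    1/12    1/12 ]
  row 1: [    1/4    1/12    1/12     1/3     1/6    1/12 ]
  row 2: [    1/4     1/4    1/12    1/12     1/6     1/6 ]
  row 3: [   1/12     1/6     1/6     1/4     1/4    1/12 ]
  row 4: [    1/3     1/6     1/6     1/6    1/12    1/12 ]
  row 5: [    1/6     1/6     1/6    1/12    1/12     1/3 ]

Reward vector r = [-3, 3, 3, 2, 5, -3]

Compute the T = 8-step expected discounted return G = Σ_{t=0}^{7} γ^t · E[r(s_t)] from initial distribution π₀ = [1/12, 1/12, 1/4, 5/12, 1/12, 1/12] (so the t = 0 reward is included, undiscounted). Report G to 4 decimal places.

t=0: π = [0.0833, 0.0833, 0.2500, 0.4167, 0.0833, 0.0833], E[r] = 1.7500, γ^t·E[r] = 1.750000, running G = 1.750000
t=1: π = [0.1806, 0.1736, 0.1458, 0.1944, 0.1806, 0.1250], E[r] = 1.3333, γ^t·E[r] = 1.066667, running G = 2.816667
t=2: π = [0.2222, 0.1493, 0.1551, 0.2043, 0.1424, 0.1267], E[r] = 0.9867, γ^t·E[r] = 0.631481, running G = 3.448148
t=3: π = [0.2173, 0.1486, 0.1598, 0.2036, 0.1427, 0.1279], E[r] = 1.0107, γ^t·E[r] = 0.517481, running G = 3.965630
t=4: π = [0.2173, 0.1495, 0.1591, 0.2025, 0.1430, 0.1286], E[r] = 1.0078, γ^t·E[r] = 0.412793, running G = 4.378423
t=5: π = [0.2174, 0.1494, 0.1591, 0.2026, 0.1428, 0.1287], E[r] = 1.0059, γ^t·E[r] = 0.329608, running G = 4.708031
t=6: π = [0.2174, 0.1494, 0.1591, 0.2026, 0.1428, 0.1288], E[r] = 1.0059, γ^t·E[r] = 0.263700, running G = 4.971731
t=7: π = [0.2174, 0.1494, 0.1591, 0.2026, 0.1428, 0.1288], E[r] = 1.0059, γ^t·E[r] = 0.210950, running G = 5.182682

G = 5.1827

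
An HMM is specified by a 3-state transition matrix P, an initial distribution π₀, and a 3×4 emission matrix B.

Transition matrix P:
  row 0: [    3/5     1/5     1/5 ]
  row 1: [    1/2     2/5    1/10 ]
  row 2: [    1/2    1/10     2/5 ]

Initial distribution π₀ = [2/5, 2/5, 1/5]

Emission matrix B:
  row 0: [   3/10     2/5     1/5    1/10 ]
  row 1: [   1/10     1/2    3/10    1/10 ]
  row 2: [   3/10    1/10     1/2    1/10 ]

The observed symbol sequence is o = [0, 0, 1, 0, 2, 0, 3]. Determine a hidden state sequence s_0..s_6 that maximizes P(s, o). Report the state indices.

t=0: δ = [1.200e-01, 4.000e-02, 6.000e-02]  (obs o_0=0)
t=1: δ = [2.160e-02, 2.400e-03, 7.200e-03]  ψ = [0, 0, 0]  (obs o_1=0)
t=2: δ = [5.184e-03, 2.160e-03, 4.320e-04]  ψ = [0, 0, 0]  (obs o_2=1)
t=3: δ = [9.331e-04, 1.037e-04, 3.110e-04]  ψ = [0, 0, 0]  (obs o_3=0)
t=4: δ = [1.120e-04, 5.599e-05, 9.331e-05]  ψ = [0, 0, 0]  (obs o_4=2)
t=5: δ = [2.016e-05, 2.239e-06, 1.120e-05]  ψ = [0, 0, 2]  (obs o_5=0)
t=6: δ = [1.209e-06, 4.031e-07, 4.479e-07]  ψ = [0, 0, 2]  (obs o_6=3)
backtrack: best end state = 0; path = [0, 0, 0, 0, 0, 0, 0]

path = [0, 0, 0, 0, 0, 0, 0]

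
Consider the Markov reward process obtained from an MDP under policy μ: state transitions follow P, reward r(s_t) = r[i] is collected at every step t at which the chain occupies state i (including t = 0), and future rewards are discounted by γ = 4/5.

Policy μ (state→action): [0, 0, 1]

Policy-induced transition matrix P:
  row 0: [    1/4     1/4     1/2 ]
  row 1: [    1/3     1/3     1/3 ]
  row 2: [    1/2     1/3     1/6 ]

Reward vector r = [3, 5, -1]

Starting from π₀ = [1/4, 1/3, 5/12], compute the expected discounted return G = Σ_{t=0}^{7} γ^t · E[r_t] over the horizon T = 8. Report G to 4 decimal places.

G = 9.2342

t=0: π = [0.2500, 0.3333, 0.4167], E[r] = 2.0000, γ^t·E[r] = 2.000000, running G = 2.000000
t=1: π = [0.3819, 0.3125, 0.3056], E[r] = 2.4028, γ^t·E[r] = 1.922222, running G = 3.922222
t=2: π = [0.3524, 0.3015, 0.3461], E[r] = 2.2188, γ^t·E[r] = 1.420000, running G = 5.342222
t=3: π = [0.3616, 0.3040, 0.3344], E[r] = 2.2704, γ^t·E[r] = 1.162420, running G = 6.504642
t=4: π = [0.3589, 0.3032, 0.3379], E[r] = 2.2549, γ^t·E[r] = 0.923605, running G = 7.428247
t=5: π = [0.3597, 0.3034, 0.3368], E[r] = 2.2595, γ^t·E[r] = 0.740385, running G = 8.168632
t=6: π = [0.3595, 0.3034, 0.3371], E[r] = 2.2581, γ^t·E[r] = 0.591951, running G = 8.760583
t=7: π = [0.3596, 0.3034, 0.3371], E[r] = 2.2585, γ^t·E[r] = 0.473646, running G = 9.234229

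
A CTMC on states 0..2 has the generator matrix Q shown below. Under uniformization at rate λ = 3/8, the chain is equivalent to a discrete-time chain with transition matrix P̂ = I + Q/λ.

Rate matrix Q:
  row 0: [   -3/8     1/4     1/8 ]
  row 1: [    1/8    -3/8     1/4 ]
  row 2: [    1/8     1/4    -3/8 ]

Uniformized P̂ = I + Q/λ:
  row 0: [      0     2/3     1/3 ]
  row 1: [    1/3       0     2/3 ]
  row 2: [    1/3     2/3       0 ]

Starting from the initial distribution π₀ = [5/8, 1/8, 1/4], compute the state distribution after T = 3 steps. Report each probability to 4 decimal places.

π = [0.2361, 0.4815, 0.2824]

t=0: π = [0.6250, 0.1250, 0.2500]
t=1: π = [0.1250, 0.5833, 0.2917]
t=2: π = [0.2917, 0.2778, 0.4306]
t=3: π = [0.2361, 0.4815, 0.2824]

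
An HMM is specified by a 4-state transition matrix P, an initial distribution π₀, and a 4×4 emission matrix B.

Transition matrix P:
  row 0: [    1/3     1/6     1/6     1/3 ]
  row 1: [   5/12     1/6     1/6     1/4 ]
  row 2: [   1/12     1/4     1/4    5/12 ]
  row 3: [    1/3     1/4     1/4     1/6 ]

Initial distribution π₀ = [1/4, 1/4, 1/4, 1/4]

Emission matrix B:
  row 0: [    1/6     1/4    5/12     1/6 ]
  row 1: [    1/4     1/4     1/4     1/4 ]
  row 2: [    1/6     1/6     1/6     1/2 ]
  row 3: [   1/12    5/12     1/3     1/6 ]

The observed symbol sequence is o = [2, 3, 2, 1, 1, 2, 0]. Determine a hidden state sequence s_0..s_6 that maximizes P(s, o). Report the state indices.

path = [3, 2, 3, 0, 3, 0, 0]

t=0: δ = [1.042e-01, 6.250e-02, 4.167e-02, 8.333e-02]  (obs o_0=2)
t=1: δ = [5.787e-03, 5.208e-03, 1.042e-02, 5.787e-03]  ψ = [0, 3, 3, 0]  (obs o_1=3)
t=2: δ = [9.042e-04, 6.510e-04, 4.340e-04, 1.447e-03]  ψ = [1, 2, 2, 2]  (obs o_2=2)
t=3: δ = [1.206e-04, 9.042e-05, 6.028e-05, 1.256e-04]  ψ = [3, 3, 3, 0]  (obs o_3=1)
t=4: δ = [1.047e-05, 7.849e-06, 5.233e-06, 1.674e-05]  ψ = [3, 3, 3, 0]  (obs o_4=1)
t=5: δ = [2.326e-06, 1.047e-06, 6.977e-07, 1.163e-06]  ψ = [3, 3, 3, 0]  (obs o_5=2)
t=6: δ = [1.292e-07, 9.690e-08, 6.460e-08, 6.460e-08]  ψ = [0, 0, 0, 0]  (obs o_6=0)
backtrack: best end state = 0; path = [3, 2, 3, 0, 3, 0, 0]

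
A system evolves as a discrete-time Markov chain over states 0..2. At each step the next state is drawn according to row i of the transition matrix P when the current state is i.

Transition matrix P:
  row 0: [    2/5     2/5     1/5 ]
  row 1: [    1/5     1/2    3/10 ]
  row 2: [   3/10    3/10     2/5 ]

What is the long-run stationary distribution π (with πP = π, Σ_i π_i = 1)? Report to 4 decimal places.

π = [0.2877, 0.4110, 0.3014]

Balance equations π_j = Σ_i π_i·P[i][j]:
  π_0 = 2/5·π_0 + 1/5·π_1 + 3/10·π_2
  π_1 = 2/5·π_0 + 1/2·π_1 + 3/10·π_2
  normalize: π_0 + π_1 + π_2 = 1
Solving the linear system gives exactly π = [21/73, 30/73, 22/73].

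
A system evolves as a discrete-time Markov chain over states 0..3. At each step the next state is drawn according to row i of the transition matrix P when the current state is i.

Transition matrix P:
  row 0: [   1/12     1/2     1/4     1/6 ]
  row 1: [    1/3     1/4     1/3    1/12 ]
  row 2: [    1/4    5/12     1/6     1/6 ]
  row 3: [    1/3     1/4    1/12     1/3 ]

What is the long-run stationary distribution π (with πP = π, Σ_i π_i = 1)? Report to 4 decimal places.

Balance equations π_j = Σ_i π_i·P[i][j]:
  π_0 = 1/12·π_0 + 1/3·π_1 + 1/4·π_2 + 1/3·π_3
  π_1 = 1/2·π_0 + 1/4·π_1 + 5/12·π_2 + 1/4·π_3
  π_2 = 1/4·π_0 + 1/3·π_1 + 1/6·π_2 + 1/12·π_3
  normalize: π_0 + π_1 + π_2 + π_3 = 1
Solving the linear system gives exactly π = [161/641, 676/1923, 149/641, 317/1923].

π = [0.2512, 0.3515, 0.2324, 0.1648]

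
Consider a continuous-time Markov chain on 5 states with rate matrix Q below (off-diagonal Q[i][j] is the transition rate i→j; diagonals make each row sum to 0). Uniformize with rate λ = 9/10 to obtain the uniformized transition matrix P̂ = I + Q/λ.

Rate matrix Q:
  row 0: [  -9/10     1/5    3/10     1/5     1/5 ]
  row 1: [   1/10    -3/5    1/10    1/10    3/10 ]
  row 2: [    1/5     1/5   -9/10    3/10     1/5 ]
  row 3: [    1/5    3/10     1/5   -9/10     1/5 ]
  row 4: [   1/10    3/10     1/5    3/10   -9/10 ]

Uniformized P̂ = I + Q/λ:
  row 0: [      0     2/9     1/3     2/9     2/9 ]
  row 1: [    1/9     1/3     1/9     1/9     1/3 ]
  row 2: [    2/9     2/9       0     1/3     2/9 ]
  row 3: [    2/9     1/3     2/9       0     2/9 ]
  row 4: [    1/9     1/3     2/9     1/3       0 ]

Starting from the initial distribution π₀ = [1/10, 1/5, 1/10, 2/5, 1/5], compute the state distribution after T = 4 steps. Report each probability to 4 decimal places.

t=0: π = [0.1000, 0.2000, 0.1000, 0.4000, 0.2000]
t=1: π = [0.1556, 0.3111, 0.1889, 0.1444, 0.2000]
t=2: π = [0.1309, 0.2951, 0.1630, 0.1988, 0.2123]
t=3: π = [0.1368, 0.3007, 0.1678, 0.1870, 0.2078]
t=4: π = [0.1353, 0.2995, 0.1667, 0.1890, 0.2094]

π = [0.1353, 0.2995, 0.1667, 0.1890, 0.2094]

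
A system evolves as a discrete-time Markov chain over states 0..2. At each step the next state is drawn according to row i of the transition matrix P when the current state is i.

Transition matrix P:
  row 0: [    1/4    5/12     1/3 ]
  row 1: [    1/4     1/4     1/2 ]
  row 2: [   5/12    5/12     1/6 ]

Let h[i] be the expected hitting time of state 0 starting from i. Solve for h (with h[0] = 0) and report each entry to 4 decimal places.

h = [0.0000, 3.2000, 2.8000]

First-step conditioning: h[0] = 0; for i ≠ 0, h[i] = 1 + Σ_k P[i][k]·h[k].
  h[1] = 1 + 1/4·h[1] + 1/2·h[2]
  h[2] = 1 + 5/12·h[1] + 1/6·h[2]
Solving the 2×2 linear system over states ≠ 0 gives exactly h = [0, 16/5, 14/5] (h[0] = 0 is the target).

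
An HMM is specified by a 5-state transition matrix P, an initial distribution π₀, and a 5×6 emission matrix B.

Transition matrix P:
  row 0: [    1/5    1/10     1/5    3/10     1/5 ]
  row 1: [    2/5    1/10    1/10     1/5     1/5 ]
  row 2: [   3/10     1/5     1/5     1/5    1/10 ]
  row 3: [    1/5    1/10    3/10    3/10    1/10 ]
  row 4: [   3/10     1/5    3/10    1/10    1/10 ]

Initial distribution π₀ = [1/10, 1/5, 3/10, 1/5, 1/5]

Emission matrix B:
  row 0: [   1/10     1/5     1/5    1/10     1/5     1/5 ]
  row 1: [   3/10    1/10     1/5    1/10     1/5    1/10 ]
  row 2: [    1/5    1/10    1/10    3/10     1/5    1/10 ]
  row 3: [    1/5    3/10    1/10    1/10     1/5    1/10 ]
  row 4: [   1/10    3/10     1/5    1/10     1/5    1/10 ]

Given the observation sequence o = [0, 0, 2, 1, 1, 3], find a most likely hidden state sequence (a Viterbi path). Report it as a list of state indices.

path = [2, 1, 0, 3, 3, 2]

t=0: δ = [1.000e-02, 6.000e-02, 6.000e-02, 4.000e-02, 2.000e-02]  (obs o_0=0)
t=1: δ = [2.400e-03, 3.600e-03, 2.400e-03, 2.400e-03, 1.200e-03]  ψ = [1, 2, 2, 1, 1]  (obs o_1=0)
t=2: δ = [2.880e-04, 9.600e-05, 7.200e-05, 7.200e-05, 1.440e-04]  ψ = [1, 2, 3, 0, 1]  (obs o_2=2)
t=3: δ = [1.152e-05, 2.880e-06, 5.760e-06, 2.592e-05, 1.728e-05]  ψ = [0, 0, 0, 0, 0]  (obs o_3=1)
t=4: δ = [1.037e-06, 3.456e-07, 7.776e-07, 2.333e-06, 7.776e-07]  ψ = [3, 4, 3, 3, 3]  (obs o_4=1)
t=5: δ = [4.666e-08, 2.333e-08, 2.100e-07, 6.998e-08, 2.333e-08]  ψ = [3, 3, 3, 3, 3]  (obs o_5=3)
backtrack: best end state = 2; path = [2, 1, 0, 3, 3, 2]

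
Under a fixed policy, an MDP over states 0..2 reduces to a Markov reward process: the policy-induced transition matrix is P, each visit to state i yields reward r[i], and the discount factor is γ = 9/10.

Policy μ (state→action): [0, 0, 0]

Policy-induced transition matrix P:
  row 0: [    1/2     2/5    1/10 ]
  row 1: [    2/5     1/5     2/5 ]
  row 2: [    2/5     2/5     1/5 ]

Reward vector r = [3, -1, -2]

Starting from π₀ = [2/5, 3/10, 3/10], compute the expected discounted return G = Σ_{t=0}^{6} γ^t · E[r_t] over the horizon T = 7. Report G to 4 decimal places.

t=0: π = [0.4000, 0.3000, 0.3000], E[r] = 0.3000, γ^t·E[r] = 0.300000, running G = 0.300000
t=1: π = [0.4400, 0.3400, 0.2200], E[r] = 0.5400, γ^t·E[r] = 0.486000, running G = 0.786000
t=2: π = [0.4440, 0.3320, 0.2240], E[r] = 0.5520, γ^t·E[r] = 0.447120, running G = 1.233120
t=3: π = [0.4444, 0.3336, 0.2220], E[r] = 0.5556, γ^t·E[r] = 0.405032, running G = 1.638152
t=4: π = [0.4444, 0.3333, 0.2223], E[r] = 0.5555, γ^t·E[r] = 0.364450, running G = 2.002603
t=5: π = [0.4444, 0.3333, 0.2222], E[r] = 0.5556, γ^t·E[r] = 0.328055, running G = 2.330658
t=6: π = [0.4444, 0.3333, 0.2222], E[r] = 0.5556, γ^t·E[r] = 0.295244, running G = 2.625902

G = 2.6259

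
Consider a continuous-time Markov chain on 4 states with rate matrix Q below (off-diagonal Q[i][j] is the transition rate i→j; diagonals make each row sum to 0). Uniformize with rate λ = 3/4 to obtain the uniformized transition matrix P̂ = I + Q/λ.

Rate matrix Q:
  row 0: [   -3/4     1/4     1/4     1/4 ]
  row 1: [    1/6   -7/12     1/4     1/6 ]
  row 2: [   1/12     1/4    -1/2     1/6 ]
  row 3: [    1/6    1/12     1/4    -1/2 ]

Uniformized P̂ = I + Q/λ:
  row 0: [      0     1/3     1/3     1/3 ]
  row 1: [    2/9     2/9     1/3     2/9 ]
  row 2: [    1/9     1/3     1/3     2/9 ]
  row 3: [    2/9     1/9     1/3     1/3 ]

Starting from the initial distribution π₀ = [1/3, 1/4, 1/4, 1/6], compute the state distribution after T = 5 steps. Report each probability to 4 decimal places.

π = [0.1514, 0.2463, 0.3333, 0.2690]

t=0: π = [0.3333, 0.2500, 0.2500, 0.1667]
t=1: π = [0.1204, 0.2685, 0.3333, 0.2778]
t=2: π = [0.1584, 0.2418, 0.3333, 0.2665]
t=3: π = [0.1500, 0.2473, 0.3333, 0.2694]
t=4: π = [0.1519, 0.2460, 0.3333, 0.2688]
t=5: π = [0.1514, 0.2463, 0.3333, 0.2690]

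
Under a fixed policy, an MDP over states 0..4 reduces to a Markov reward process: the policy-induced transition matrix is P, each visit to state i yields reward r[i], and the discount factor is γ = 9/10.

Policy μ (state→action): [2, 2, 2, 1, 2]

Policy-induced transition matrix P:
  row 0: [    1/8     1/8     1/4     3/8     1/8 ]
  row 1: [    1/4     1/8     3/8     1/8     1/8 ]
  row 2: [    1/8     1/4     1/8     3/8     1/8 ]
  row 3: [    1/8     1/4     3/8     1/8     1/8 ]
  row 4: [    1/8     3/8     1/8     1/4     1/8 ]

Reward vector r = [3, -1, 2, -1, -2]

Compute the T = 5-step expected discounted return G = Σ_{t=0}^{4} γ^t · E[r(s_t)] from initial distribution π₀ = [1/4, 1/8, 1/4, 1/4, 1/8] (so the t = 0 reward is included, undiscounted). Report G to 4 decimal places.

t=0: π = [0.2500, 0.1250, 0.2500, 0.2500, 0.1250], E[r] = 0.6250, γ^t·E[r] = 0.625000, running G = 0.625000
t=1: π = [0.1406, 0.2188, 0.2500, 0.2656, 0.1250], E[r] = 0.1875, γ^t·E[r] = 0.168750, running G = 0.793750
t=2: π = [0.1523, 0.2207, 0.2637, 0.2383, 0.1250], E[r] = 0.2754, γ^t·E[r] = 0.223066, running G = 1.016816
t=3: π = [0.1526, 0.2190, 0.2588, 0.2446, 0.1250], E[r] = 0.2617, γ^t·E[r] = 0.190793, running G = 1.207609
t=4: π = [0.1524, 0.2192, 0.2600, 0.2435, 0.1250], E[r] = 0.2644, γ^t·E[r] = 0.173496, running G = 1.381105

G = 1.3811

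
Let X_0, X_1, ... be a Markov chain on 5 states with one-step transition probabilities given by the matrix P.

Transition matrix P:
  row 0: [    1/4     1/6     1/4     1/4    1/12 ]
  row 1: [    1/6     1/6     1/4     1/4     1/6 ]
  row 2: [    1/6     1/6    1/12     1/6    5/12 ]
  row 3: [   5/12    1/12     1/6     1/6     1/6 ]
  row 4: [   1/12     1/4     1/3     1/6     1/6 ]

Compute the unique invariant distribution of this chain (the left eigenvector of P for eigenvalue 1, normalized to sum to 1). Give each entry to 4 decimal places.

Balance equations π_j = Σ_i π_i·P[i][j]:
  π_0 = 1/4·π_0 + 1/6·π_1 + 1/6·π_2 + 5/12·π_3 + 1/12·π_4
  π_1 = 1/6·π_0 + 1/6·π_1 + 1/6·π_2 + 1/12·π_3 + 1/4·π_4
  π_2 = 1/4·π_0 + 1/4·π_1 + 1/12·π_2 + 1/6·π_3 + 1/3·π_4
  π_3 = 1/4·π_0 + 1/4·π_1 + 1/6·π_2 + 1/6·π_3 + 1/6·π_4
  normalize: π_0 + π_1 + π_2 + π_3 + π_4 = 1
Solving the linear system gives exactly π = [2525/11602, 1937/11602, 2489/11602, 4611/23204, 4691/23204].

π = [0.2176, 0.1670, 0.2145, 0.1987, 0.2022]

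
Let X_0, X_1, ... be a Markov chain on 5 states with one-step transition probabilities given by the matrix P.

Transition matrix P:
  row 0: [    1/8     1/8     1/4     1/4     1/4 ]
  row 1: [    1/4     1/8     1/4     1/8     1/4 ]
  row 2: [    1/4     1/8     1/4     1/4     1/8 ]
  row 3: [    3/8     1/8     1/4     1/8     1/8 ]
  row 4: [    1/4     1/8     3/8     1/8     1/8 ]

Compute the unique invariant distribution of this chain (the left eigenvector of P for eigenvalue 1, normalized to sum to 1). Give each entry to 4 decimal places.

π = [0.2433, 0.1250, 0.2714, 0.1893, 0.1710]

Balance equations π_j = Σ_i π_i·P[i][j]:
  π_0 = 1/8·π_0 + 1/4·π_1 + 1/4·π_2 + 3/8·π_3 + 1/4·π_4
  π_1 = 1/8·π_0 + 1/8·π_1 + 1/8·π_2 + 1/8·π_3 + 1/8·π_4
  π_2 = 1/4·π_0 + 1/4·π_1 + 1/4·π_2 + 1/4·π_3 + 3/8·π_4
  π_3 = 1/4·π_0 + 1/8·π_1 + 1/4·π_2 + 1/8·π_3 + 1/8·π_4
  normalize: π_0 + π_1 + π_2 + π_3 + π_4 = 1
Solving the linear system gives exactly π = [1263/5192, 1/8, 1409/5192, 983/5192, 111/649].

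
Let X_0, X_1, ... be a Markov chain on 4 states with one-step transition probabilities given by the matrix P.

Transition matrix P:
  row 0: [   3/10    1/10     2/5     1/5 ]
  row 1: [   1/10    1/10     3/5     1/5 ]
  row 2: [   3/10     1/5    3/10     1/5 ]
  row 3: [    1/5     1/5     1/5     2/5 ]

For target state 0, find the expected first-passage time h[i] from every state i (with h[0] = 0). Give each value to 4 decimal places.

h = [0.0000, 4.9524, 4.1905, 4.7143]

First-step conditioning: h[0] = 0; for i ≠ 0, h[i] = 1 + Σ_k P[i][k]·h[k].
  h[1] = 1 + 1/10·h[1] + 3/5·h[2] + 1/5·h[3]
  h[2] = 1 + 1/5·h[1] + 3/10·h[2] + 1/5·h[3]
  h[3] = 1 + 1/5·h[1] + 1/5·h[2] + 2/5·h[3]
Solving the 3×3 linear system over states ≠ 0 gives exactly h = [0, 104/21, 88/21, 33/7] (h[0] = 0 is the target).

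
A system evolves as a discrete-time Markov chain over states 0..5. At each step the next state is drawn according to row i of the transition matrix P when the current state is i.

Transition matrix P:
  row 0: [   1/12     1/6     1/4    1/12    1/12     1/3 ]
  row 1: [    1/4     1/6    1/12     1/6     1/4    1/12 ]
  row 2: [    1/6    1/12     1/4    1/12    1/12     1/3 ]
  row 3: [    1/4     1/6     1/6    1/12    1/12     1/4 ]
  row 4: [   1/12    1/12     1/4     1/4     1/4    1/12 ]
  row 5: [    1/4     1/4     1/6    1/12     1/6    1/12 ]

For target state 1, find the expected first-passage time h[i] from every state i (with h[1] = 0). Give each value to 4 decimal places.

First-step conditioning: h[1] = 0; for i ≠ 1, h[i] = 1 + Σ_k P[i][k]·h[k].
  h[0] = 1 + 1/12·h[0] + 1/4·h[2] + 1/12·h[3] + 1/12·h[4] + 1/3·h[5]
  h[2] = 1 + 1/6·h[0] + 1/4·h[2] + 1/12·h[3] + 1/12·h[4] + 1/3·h[5]
  h[3] = 1 + 1/4·h[0] + 1/6·h[2] + 1/12·h[3] + 1/12·h[4] + 1/4·h[5]
  h[4] = 1 + 1/12·h[0] + 1/4·h[2] + 1/4·h[3] + 1/4·h[4] + 1/12·h[5]
  h[5] = 1 + 1/4·h[0] + 1/6·h[2] + 1/12·h[3] + 1/6·h[4] + 1/12·h[5]
Solving the 5×5 linear system over states ≠ 1 gives exactly h = [264672/41681, 0, 286728/41681, 264252/41681, 296160/41681, 247656/41681] (h[1] = 0 is the target).

h = [6.3499, 0.0000, 6.8791, 6.3399, 7.1054, 5.9417]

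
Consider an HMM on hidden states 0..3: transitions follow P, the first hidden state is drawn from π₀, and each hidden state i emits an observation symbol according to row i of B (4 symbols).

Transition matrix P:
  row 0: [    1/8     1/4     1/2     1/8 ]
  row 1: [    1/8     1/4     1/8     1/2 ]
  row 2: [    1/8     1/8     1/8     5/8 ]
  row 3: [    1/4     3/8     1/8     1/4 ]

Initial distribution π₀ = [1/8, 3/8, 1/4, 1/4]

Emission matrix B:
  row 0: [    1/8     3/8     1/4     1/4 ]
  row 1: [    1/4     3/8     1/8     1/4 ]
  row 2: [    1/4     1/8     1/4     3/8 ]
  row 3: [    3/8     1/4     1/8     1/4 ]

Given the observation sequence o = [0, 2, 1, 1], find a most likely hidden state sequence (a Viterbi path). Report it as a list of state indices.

path = [1, 3, 1, 3]

t=0: δ = [1.562e-02, 9.375e-02, 6.250e-02, 9.375e-02]  (obs o_0=0)
t=1: δ = [5.859e-03, 4.395e-03, 2.930e-03, 5.859e-03]  ψ = [3, 3, 1, 1]  (obs o_1=2)
t=2: δ = [5.493e-04, 8.240e-04, 3.662e-04, 5.493e-04]  ψ = [3, 3, 0, 1]  (obs o_2=1)
t=3: δ = [5.150e-05, 7.725e-05, 3.433e-05, 1.030e-04]  ψ = [3, 1, 0, 1]  (obs o_3=1)
backtrack: best end state = 3; path = [1, 3, 1, 3]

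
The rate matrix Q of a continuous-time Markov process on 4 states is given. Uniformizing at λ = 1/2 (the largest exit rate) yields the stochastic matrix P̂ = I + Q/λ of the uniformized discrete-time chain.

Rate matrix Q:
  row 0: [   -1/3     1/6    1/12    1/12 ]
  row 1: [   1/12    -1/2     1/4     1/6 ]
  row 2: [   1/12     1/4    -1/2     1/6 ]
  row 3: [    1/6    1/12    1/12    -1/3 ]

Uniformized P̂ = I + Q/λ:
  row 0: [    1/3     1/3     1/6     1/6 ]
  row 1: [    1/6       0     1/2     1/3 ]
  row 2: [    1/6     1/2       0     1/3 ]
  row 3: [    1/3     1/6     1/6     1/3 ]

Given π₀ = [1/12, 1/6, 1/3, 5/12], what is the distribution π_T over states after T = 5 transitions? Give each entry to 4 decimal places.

π = [0.2580, 0.2424, 0.2092, 0.2903]

t=0: π = [0.0833, 0.1667, 0.3333, 0.4167]
t=1: π = [0.2500, 0.2639, 0.1667, 0.3194]
t=2: π = [0.2616, 0.2199, 0.2269, 0.2917]
t=3: π = [0.2589, 0.2492, 0.2022, 0.2897]
t=4: π = [0.2581, 0.2357, 0.2160, 0.2902]
t=5: π = [0.2580, 0.2424, 0.2092, 0.2903]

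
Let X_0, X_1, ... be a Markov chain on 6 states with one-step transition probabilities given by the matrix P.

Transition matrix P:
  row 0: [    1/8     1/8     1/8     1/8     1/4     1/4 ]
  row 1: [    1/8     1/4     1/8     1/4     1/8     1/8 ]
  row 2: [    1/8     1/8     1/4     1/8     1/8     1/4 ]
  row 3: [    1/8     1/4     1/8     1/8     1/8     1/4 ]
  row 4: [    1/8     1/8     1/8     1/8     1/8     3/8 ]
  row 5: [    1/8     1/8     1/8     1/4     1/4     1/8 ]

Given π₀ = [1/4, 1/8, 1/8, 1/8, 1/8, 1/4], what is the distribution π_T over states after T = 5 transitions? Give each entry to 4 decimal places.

π = [0.1250, 0.1677, 0.1429, 0.1738, 0.1684, 0.2223]

t=0: π = [0.2500, 0.1250, 0.1250, 0.1250, 0.1250, 0.2500]
t=1: π = [0.1250, 0.1563, 0.1406, 0.1719, 0.1875, 0.2188]
t=2: π = [0.1250, 0.1660, 0.1426, 0.1719, 0.1680, 0.2266]
t=3: π = [0.1250, 0.1672, 0.1428, 0.1741, 0.1689, 0.2219]
t=4: π = [0.1250, 0.1677, 0.1429, 0.1736, 0.1684, 0.2225]
t=5: π = [0.1250, 0.1677, 0.1429, 0.1738, 0.1684, 0.2223]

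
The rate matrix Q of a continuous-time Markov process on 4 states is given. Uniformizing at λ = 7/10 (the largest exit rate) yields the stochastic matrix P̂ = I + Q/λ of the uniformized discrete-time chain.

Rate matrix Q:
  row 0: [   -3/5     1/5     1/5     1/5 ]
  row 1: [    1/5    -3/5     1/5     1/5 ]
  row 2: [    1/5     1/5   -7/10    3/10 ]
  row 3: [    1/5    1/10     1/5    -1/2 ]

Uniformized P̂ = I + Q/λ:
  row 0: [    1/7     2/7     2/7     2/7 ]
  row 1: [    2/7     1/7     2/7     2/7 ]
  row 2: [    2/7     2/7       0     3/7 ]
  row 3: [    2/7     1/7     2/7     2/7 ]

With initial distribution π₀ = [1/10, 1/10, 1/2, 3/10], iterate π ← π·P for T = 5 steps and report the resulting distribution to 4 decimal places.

t=0: π = [0.1000, 0.1000, 0.5000, 0.3000]
t=1: π = [0.2714, 0.2286, 0.1429, 0.3571]
t=2: π = [0.2469, 0.2020, 0.2449, 0.3061]
t=3: π = [0.2504, 0.2131, 0.2157, 0.3207]
t=4: π = [0.2499, 0.2095, 0.2241, 0.3165]
t=5: π = [0.2500, 0.2106, 0.2217, 0.3177]

π = [0.2500, 0.2106, 0.2217, 0.3177]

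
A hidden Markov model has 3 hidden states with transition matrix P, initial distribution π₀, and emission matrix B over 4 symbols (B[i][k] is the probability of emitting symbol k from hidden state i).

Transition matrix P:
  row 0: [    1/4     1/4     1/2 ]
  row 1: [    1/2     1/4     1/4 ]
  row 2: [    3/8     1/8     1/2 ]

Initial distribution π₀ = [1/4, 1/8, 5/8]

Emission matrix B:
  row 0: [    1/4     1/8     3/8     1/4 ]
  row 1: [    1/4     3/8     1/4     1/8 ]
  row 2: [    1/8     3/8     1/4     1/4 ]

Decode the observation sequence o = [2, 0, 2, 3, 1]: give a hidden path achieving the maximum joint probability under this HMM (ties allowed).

path = [2, 0, 2, 2, 2]

t=0: δ = [9.375e-02, 3.125e-02, 1.562e-01]  (obs o_0=2)
t=1: δ = [1.465e-02, 5.859e-03, 9.766e-03]  ψ = [2, 0, 2]  (obs o_1=0)
t=2: δ = [1.373e-03, 9.155e-04, 1.831e-03]  ψ = [0, 0, 0]  (obs o_2=2)
t=3: δ = [1.717e-04, 4.292e-05, 2.289e-04]  ψ = [2, 0, 2]  (obs o_3=3)
t=4: δ = [1.073e-05, 1.609e-05, 4.292e-05]  ψ = [2, 0, 2]  (obs o_4=1)
backtrack: best end state = 2; path = [2, 0, 2, 2, 2]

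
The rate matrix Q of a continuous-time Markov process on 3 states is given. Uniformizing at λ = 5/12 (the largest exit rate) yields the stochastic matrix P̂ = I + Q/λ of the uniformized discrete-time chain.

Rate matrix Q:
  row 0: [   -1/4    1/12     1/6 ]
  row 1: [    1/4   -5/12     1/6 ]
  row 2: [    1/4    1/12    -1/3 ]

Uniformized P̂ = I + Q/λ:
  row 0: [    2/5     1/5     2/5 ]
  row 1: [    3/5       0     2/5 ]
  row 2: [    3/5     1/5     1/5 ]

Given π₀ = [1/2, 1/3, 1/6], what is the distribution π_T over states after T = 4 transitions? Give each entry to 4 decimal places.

π = [0.5000, 0.1669, 0.3331]

t=0: π = [0.5000, 0.3333, 0.1667]
t=1: π = [0.5000, 0.1333, 0.3667]
t=2: π = [0.5000, 0.1733, 0.3267]
t=3: π = [0.5000, 0.1653, 0.3347]
t=4: π = [0.5000, 0.1669, 0.3331]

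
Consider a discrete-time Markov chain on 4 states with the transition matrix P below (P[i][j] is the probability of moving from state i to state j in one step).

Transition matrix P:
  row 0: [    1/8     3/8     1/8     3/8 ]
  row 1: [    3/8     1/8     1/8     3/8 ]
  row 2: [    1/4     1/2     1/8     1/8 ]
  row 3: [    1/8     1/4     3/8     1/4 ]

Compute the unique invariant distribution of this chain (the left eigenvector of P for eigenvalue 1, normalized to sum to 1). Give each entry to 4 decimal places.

π = [0.2224, 0.2908, 0.1974, 0.2895]

Balance equations π_j = Σ_i π_i·P[i][j]:
  π_0 = 1/8·π_0 + 3/8·π_1 + 1/4·π_2 + 1/8·π_3
  π_1 = 3/8·π_0 + 1/8·π_1 + 1/2·π_2 + 1/4·π_3
  π_2 = 1/8·π_0 + 1/8·π_1 + 1/8·π_2 + 3/8·π_3
  normalize: π_0 + π_1 + π_2 + π_3 = 1
Solving the linear system gives exactly π = [169/760, 221/760, 15/76, 11/38].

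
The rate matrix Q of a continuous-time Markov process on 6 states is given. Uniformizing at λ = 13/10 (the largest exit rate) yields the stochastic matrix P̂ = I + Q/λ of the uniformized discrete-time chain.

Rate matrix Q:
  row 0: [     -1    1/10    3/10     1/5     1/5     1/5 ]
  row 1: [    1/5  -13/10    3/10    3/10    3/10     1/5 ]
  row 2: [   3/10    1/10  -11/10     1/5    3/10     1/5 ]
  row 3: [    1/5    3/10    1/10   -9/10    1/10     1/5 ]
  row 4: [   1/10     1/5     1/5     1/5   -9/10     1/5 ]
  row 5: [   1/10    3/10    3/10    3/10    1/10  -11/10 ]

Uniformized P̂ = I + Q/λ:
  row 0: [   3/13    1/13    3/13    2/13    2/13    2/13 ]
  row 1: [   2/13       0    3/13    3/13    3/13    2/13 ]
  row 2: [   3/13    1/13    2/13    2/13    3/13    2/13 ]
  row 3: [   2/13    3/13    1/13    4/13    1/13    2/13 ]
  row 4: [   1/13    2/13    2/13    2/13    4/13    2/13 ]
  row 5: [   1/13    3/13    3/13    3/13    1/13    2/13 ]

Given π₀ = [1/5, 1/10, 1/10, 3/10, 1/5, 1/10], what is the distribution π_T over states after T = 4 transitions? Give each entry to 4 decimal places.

t=0: π = [0.2000, 0.1000, 0.1000, 0.3000, 0.2000, 0.1000]
t=1: π = [0.1538, 0.1462, 0.1615, 0.2154, 0.1692, 0.1538]
t=2: π = [0.1533, 0.1355, 0.1722, 0.2101, 0.1751, 0.1538]
t=3: π = [0.1536, 0.1360, 0.1717, 0.2084, 0.1765, 0.1538]
t=4: π = [0.1535, 0.1358, 0.1719, 0.2082, 0.1768, 0.1538]

π = [0.1535, 0.1358, 0.1719, 0.2082, 0.1768, 0.1538]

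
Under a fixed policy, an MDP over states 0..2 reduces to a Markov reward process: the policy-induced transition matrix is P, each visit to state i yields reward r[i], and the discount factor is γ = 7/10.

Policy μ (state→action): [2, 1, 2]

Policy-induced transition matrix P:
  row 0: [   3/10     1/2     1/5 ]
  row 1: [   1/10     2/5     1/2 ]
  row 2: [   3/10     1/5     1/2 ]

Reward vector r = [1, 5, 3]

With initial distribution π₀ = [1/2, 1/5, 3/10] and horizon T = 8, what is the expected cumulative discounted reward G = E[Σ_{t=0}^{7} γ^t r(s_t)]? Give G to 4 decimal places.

G = 9.3383

t=0: π = [0.5000, 0.2000, 0.3000], E[r] = 2.4000, γ^t·E[r] = 2.400000, running G = 2.400000
t=1: π = [0.2600, 0.3900, 0.3500], E[r] = 3.2600, γ^t·E[r] = 2.282000, running G = 4.682000
t=2: π = [0.2220, 0.3560, 0.4220], E[r] = 3.2680, γ^t·E[r] = 1.601320, running G = 6.283320
t=3: π = [0.2288, 0.3378, 0.4334], E[r] = 3.2180, γ^t·E[r] = 1.103774, running G = 7.387094
t=4: π = [0.2324, 0.3362, 0.4314], E[r] = 3.2075, γ^t·E[r] = 0.770126, running G = 8.157220
t=5: π = [0.2328, 0.3370, 0.4303], E[r] = 3.2084, γ^t·E[r] = 0.539240, running G = 8.696459
t=6: π = [0.2326, 0.3372, 0.4302], E[r] = 3.2092, γ^t·E[r] = 0.377563, running G = 9.074022
t=7: π = [0.2326, 0.3372, 0.4302], E[r] = 3.2093, γ^t·E[r] = 0.264303, running G = 9.338326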